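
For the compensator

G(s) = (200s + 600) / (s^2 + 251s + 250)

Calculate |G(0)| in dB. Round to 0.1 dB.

7.6 dB

G(0) = 600 / 250 = 2.4
20 log₁₀(2.4) ≈ 7.60 dB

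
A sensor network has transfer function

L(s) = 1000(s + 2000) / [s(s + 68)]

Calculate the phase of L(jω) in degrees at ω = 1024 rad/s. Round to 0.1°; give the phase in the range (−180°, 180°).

-149.1°

At s = jω = j1024:
zero (s+2000): 2000 + j1024 → |·| = √(2000²+1024²) = √5048576 ≈ 2246.9, ∠ = arctan(1024/2000) ≈ 27.11°
pole (s+68): 68 + j1024 → |·| = √(68²+1024²) = √1053200 ≈ 1026.3, ∠ = arctan(1024/68) ≈ 86.20°
pole at origin: |s| = 1024, ∠ = 90.00° (in denominator)
∠L = 27.11° − 176.20° = -149.09°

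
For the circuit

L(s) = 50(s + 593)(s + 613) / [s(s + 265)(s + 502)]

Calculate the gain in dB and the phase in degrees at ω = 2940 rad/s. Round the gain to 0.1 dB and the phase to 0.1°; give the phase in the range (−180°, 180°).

At s = jω = j2940:
zero (s+593): 593 + j2940 → |·| = √(593²+2940²) = √8995249 ≈ 2999.2, ∠ = arctan(2940/593) ≈ 78.60°
zero (s+613): 613 + j2940 → |·| = √(613²+2940²) = √9019369 ≈ 3003.2, ∠ = arctan(2940/613) ≈ 78.22°
pole (s+265): 265 + j2940 → |·| = √(265²+2940²) = √8713825 ≈ 2951.9, ∠ = arctan(2940/265) ≈ 84.85°
pole (s+502): 502 + j2940 → |·| = √(502²+2940²) = √8895604 ≈ 2982.5, ∠ = arctan(2940/502) ≈ 80.31°
pole at origin: |s| = 2940, ∠ = 90.00° (in denominator)
|L| = 50 · 9.0072e+06 / 2.5884e+10 ≈ 0.017399
Gain = 20 log₁₀(0.017399) ≈ -35.19 dB
∠L = 156.82° − 255.16° = -98.34°

-35.2 dB, -98.3°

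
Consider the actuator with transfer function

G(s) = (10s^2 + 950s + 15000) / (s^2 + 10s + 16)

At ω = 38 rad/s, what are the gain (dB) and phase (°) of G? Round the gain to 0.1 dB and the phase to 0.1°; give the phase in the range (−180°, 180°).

Substitute s = j38:
Numerator: 10(j38)^2 + 950(j38) + 15000 = 560 + j36100
Denominator: (j38)^2 + 10(j38) + 16 = -1428 + j380
|N| = √(560² + 36100²) ≈ 36104, ∠N ≈ 89.11°
|D| = √(1428² + 380²) ≈ 1477.7, ∠D ≈ 165.10°
|G| = 36104 / 1477.7 ≈ 24.433
Gain = 20 log₁₀(24.433) ≈ 27.76 dB
∠G = 89.11° − 165.10° = -75.99°

27.8 dB, -76.0°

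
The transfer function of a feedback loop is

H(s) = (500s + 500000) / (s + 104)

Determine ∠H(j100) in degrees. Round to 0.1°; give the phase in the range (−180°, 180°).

Substitute s = j100:
Numerator: 500(j100) + 500000 = 500000 + j50000
Denominator: (j100) + 104 = 104 + j100
|N| = √(500000² + 50000²) ≈ 5.0249e+05, ∠N ≈ 5.71°
|D| = √(104² + 100²) ≈ 144.28, ∠D ≈ 43.88°
∠H = 5.71° − 43.88° = -38.17°

-38.2°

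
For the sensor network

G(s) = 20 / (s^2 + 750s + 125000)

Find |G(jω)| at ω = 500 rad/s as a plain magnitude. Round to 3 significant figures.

5.06e-05

Substitute s = j500:
Numerator: 20 = 20 + j0
Denominator: (j500)^2 + 750(j500) + 125000 = -125000 + j375000
|N| = √(20² + 0²) ≈ 20, ∠N ≈ 0.00°
|D| = √(125000² + 375000²) ≈ 3.9528e+05, ∠D ≈ 108.43°
|G| = 20 / 3.9528e+05 ≈ 5.0597e-05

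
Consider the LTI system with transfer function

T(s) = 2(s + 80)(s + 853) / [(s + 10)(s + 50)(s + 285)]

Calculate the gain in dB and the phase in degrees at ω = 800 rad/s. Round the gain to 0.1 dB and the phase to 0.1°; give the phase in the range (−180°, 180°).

At s = jω = j800:
zero (s+80): 80 + j800 → |·| = √(80²+800²) = √646400 ≈ 803.99, ∠ = arctan(800/80) ≈ 84.29°
zero (s+853): 853 + j800 → |·| = √(853²+800²) = √1367609 ≈ 1169.4, ∠ = arctan(800/853) ≈ 43.16°
pole (s+10): 10 + j800 → |·| = √(10²+800²) = √640100 ≈ 800.06, ∠ = arctan(800/10) ≈ 89.28°
pole (s+50): 50 + j800 → |·| = √(50²+800²) = √642500 ≈ 801.56, ∠ = arctan(800/50) ≈ 86.42°
pole (s+285): 285 + j800 → |·| = √(285²+800²) = √721225 ≈ 849.25, ∠ = arctan(800/285) ≈ 70.39°
|T| = 2 · 9.4019e+05 / 5.4462e+08 ≈ 0.0034526
Gain = 20 log₁₀(0.0034526) ≈ -49.24 dB
∠T = 127.45° − 246.09° = -118.64°

-49.2 dB, -118.6°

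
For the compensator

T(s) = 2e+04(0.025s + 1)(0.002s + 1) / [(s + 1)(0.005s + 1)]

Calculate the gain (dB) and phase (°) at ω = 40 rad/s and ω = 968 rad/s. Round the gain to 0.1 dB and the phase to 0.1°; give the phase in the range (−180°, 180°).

ω = 40: 56.8 dB, -50.3°; ω = 968: 46.9 dB, -18.0°

At ω = 40 rad/s:
zero (1 + j40·0.025) = 1 + j1 → |·| ≈ 1.4142, ∠ ≈ 45.00°
zero (1 + j40·0.002) = 1 + j0.08 → |·| ≈ 1.0032, ∠ ≈ 4.57°
pole (1 + j40·1) = 1 + j40 → |·| ≈ 40.012, ∠ ≈ 88.57°
pole (1 + j40·0.005) = 1 + j0.2 → |·| ≈ 1.0198, ∠ ≈ 11.31°
|T| = 2e+04 · 1.4142 · 1.0032 / (40.012 · 1.0198) ≈ 695.38
Gain = 20 log₁₀(695.38) ≈ 56.84 dB
∠T = (45.00° + 4.57°) − (88.57° + 11.31°) = -50.31°

At ω = 968 rad/s:
zero (1 + j968·0.025) = 1 + j24.2 → |·| ≈ 24.221, ∠ ≈ 87.63°
zero (1 + j968·0.002) = 1 + j1.936 → |·| ≈ 2.179, ∠ ≈ 62.68°
pole (1 + j968·1) = 1 + j968 → |·| ≈ 968, ∠ ≈ 89.94°
pole (1 + j968·0.005) = 1 + j4.84 → |·| ≈ 4.9422, ∠ ≈ 78.33°
|T| = 2e+04 · 24.221 · 2.179 / (968 · 4.9422) ≈ 220.64
Gain = 20 log₁₀(220.64) ≈ 46.87 dB
∠T = (87.63° + 62.68°) − (89.94° + 78.33°) = -17.96°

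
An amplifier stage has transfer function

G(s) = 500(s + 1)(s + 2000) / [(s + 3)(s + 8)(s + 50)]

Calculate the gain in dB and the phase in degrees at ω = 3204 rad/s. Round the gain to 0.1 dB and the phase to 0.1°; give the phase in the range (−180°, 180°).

-14.7 dB, -120.9°

At s = jω = j3204:
zero (s+1): 1 + j3204 → |·| = √(1²+3204²) = √10265617 ≈ 3204, ∠ = arctan(3204/1) ≈ 89.98°
zero (s+2000): 2000 + j3204 → |·| = √(2000²+3204²) = √14265616 ≈ 3777, ∠ = arctan(3204/2000) ≈ 58.03°
pole (s+3): 3 + j3204 → |·| = √(3²+3204²) = √10265625 ≈ 3204, ∠ = arctan(3204/3) ≈ 89.95°
pole (s+8): 8 + j3204 → |·| = √(8²+3204²) = √10265680 ≈ 3204, ∠ = arctan(3204/8) ≈ 89.86°
pole (s+50): 50 + j3204 → |·| = √(50²+3204²) = √10268116 ≈ 3204.4, ∠ = arctan(3204/50) ≈ 89.11°
|G| = 500 · 1.2102e+07 / 3.2895e+10 ≈ 0.18395
Gain = 20 log₁₀(0.18395) ≈ -14.71 dB
∠G = 148.01° − 268.92° = -120.91°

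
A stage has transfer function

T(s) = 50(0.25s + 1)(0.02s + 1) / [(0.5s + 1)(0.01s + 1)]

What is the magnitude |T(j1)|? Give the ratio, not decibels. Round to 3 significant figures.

46.1

At ω = 1 rad/s:
zero (1 + j1·0.25) = 1 + j0.25 → |·| ≈ 1.0308, ∠ ≈ 14.04°
zero (1 + j1·0.02) = 1 + j0.02 → |·| ≈ 1.0002, ∠ ≈ 1.15°
pole (1 + j1·0.5) = 1 + j0.5 → |·| ≈ 1.118, ∠ ≈ 26.57°
pole (1 + j1·0.01) = 1 + j0.01 → |·| ≈ 1, ∠ ≈ 0.57°
|T| = 50 · 1.0308 · 1.0002 / (1.118 · 1) ≈ 46.109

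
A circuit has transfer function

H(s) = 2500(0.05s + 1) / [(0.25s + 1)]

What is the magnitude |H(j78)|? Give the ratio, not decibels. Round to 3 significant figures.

515

At ω = 78 rad/s:
zero (1 + j78·0.05) = 1 + j3.9 → |·| ≈ 4.0262, ∠ ≈ 75.62°
pole (1 + j78·0.25) = 1 + j19.5 → |·| ≈ 19.526, ∠ ≈ 87.06°
|H| = 2500 · 4.0262 / (19.526) ≈ 515.49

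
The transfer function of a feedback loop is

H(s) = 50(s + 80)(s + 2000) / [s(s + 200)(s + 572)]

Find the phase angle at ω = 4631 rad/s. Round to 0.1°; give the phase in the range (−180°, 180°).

At s = jω = j4631:
zero (s+80): 80 + j4631 → |·| = √(80²+4631²) = √21452561 ≈ 4631.7, ∠ = arctan(4631/80) ≈ 89.01°
zero (s+2000): 2000 + j4631 → |·| = √(2000²+4631²) = √25446161 ≈ 5044.4, ∠ = arctan(4631/2000) ≈ 66.64°
pole (s+200): 200 + j4631 → |·| = √(200²+4631²) = √21486161 ≈ 4635.3, ∠ = arctan(4631/200) ≈ 87.53°
pole (s+572): 572 + j4631 → |·| = √(572²+4631²) = √21773345 ≈ 4666.2, ∠ = arctan(4631/572) ≈ 82.96°
pole at origin: |s| = 4631, ∠ = 90.00° (in denominator)
∠H = 155.65° − 260.49° = -104.84°

-104.8°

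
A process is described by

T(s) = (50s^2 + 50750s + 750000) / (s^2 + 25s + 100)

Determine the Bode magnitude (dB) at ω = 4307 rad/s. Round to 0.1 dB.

34.2 dB

Substitute s = j4307:
Numerator: 50(j4307)^2 + 50750(j4307) + 750000 = -926762450 + j218580250
Denominator: (j4307)^2 + 25(j4307) + 100 = -18550149 + j107675
|N| = √(926762450² + 218580250²) ≈ 9.5219e+08, ∠N ≈ 166.73°
|D| = √(18550149² + 107675²) ≈ 1.855e+07, ∠D ≈ 179.67°
|T| = 9.5219e+08 / 1.855e+07 ≈ 51.331
Gain = 20 log₁₀(51.331) ≈ 34.21 dB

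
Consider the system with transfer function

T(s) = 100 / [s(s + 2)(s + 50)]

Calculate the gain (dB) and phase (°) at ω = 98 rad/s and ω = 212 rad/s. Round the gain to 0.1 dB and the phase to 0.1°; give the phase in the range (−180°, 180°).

ω = 98: -80.5 dB, 118.2°; ω = 212: -99.8 dB, 103.8°

At s = jω = j98:
pole (s+2): 2 + j98 → |·| = √(2²+98²) = √9608 ≈ 98.02, ∠ = arctan(98/2) ≈ 88.83°
pole (s+50): 50 + j98 → |·| = √(50²+98²) = √12104 ≈ 110.02, ∠ = arctan(98/50) ≈ 62.97°
pole at origin: |s| = 98, ∠ = 90.00° (in denominator)
|T| = 100 / 1.0568e+06 ≈ 9.4625e-05
Gain = 20 log₁₀(9.4625e-05) ≈ -80.48 dB
∠T = 0.00° − 241.80° = -241.80° ≡ 118.20° (principal value)

At s = jω = j212:
pole (s+2): 2 + j212 → |·| = √(2²+212²) = √44948 ≈ 212.01, ∠ = arctan(212/2) ≈ 89.46°
pole (s+50): 50 + j212 → |·| = √(50²+212²) = √47444 ≈ 217.82, ∠ = arctan(212/50) ≈ 76.73°
pole at origin: |s| = 212, ∠ = 90.00° (in denominator)
|T| = 100 / 9.7902e+06 ≈ 1.0214e-05
Gain = 20 log₁₀(1.0214e-05) ≈ -99.82 dB
∠T = 0.00° − 256.19° = -256.19° ≡ 103.81° (principal value)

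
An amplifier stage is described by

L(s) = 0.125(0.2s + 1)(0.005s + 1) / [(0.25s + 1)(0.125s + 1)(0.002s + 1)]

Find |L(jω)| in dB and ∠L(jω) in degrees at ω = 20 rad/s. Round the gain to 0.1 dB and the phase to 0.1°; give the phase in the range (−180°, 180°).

-28.5 dB, -67.5°

At ω = 20 rad/s:
zero (1 + j20·0.2) = 1 + j4 → |·| ≈ 4.1231, ∠ ≈ 75.96°
zero (1 + j20·0.005) = 1 + j0.1 → |·| ≈ 1.005, ∠ ≈ 5.71°
pole (1 + j20·0.25) = 1 + j5 → |·| ≈ 5.099, ∠ ≈ 78.69°
pole (1 + j20·0.125) = 1 + j2.5 → |·| ≈ 2.6926, ∠ ≈ 68.20°
pole (1 + j20·0.002) = 1 + j0.04 → |·| ≈ 1.0008, ∠ ≈ 2.29°
|L| = 0.125 · 4.1231 · 1.005 / (5.099 · 2.6926 · 1.0008) ≈ 0.037696
Gain = 20 log₁₀(0.037696) ≈ -28.47 dB
∠L = (75.96° + 5.71°) − (78.69° + 68.20° + 2.29°) = -67.51°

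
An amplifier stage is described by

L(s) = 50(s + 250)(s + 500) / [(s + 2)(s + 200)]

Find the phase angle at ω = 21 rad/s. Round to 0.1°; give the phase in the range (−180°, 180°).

-83.3°

At s = jω = j21:
zero (s+250): 250 + j21 → |·| = √(250²+21²) = √62941 ≈ 250.88, ∠ = arctan(21/250) ≈ 4.80°
zero (s+500): 500 + j21 → |·| = √(500²+21²) = √250441 ≈ 500.44, ∠ = arctan(21/500) ≈ 2.41°
pole (s+2): 2 + j21 → |·| = √(2²+21²) = √445 ≈ 21.095, ∠ = arctan(21/2) ≈ 84.56°
pole (s+200): 200 + j21 → |·| = √(200²+21²) = √40441 ≈ 201.1, ∠ = arctan(21/200) ≈ 5.99°
∠L = 7.21° − 90.55° = -83.34°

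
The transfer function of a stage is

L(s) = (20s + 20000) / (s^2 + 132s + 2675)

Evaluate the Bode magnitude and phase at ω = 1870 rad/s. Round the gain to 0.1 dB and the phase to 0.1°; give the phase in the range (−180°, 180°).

Substitute s = j1870:
Numerator: 20(j1870) + 20000 = 20000 + j37400
Denominator: (j1870)^2 + 132(j1870) + 2675 = -3494225 + j246840
|N| = √(20000² + 37400²) ≈ 42412, ∠N ≈ 61.86°
|D| = √(3494225² + 246840²) ≈ 3.5029e+06, ∠D ≈ 175.96°
|L| = 42412 / 3.5029e+06 ≈ 0.012108
Gain = 20 log₁₀(0.012108) ≈ -38.34 dB
∠L = 61.86° − 175.96° = -114.10°

-38.3 dB, -114.1°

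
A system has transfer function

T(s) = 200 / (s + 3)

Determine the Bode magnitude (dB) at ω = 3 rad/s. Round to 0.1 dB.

33.5 dB

Substitute s = j3:
Numerator: 200 = 200 + j0
Denominator: (j3) + 3 = 3 + j3
|N| = √(200² + 0²) ≈ 200, ∠N ≈ 0.00°
|D| = √(3² + 3²) ≈ 4.2426, ∠D ≈ 45.00°
|T| = 200 / 4.2426 ≈ 47.141
Gain = 20 log₁₀(47.141) ≈ 33.47 dB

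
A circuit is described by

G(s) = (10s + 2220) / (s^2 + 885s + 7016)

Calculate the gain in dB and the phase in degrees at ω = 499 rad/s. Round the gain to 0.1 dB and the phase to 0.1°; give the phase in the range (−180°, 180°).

-39.3 dB, -52.7°

Substitute s = j499:
Numerator: 10(j499) + 2220 = 2220 + j4990
Denominator: (j499)^2 + 885(j499) + 7016 = -241985 + j441615
|N| = √(2220² + 4990²) ≈ 5461.5, ∠N ≈ 66.02°
|D| = √(241985² + 441615²) ≈ 5.0357e+05, ∠D ≈ 118.72°
|G| = 5461.5 / 5.0357e+05 ≈ 0.010846
Gain = 20 log₁₀(0.010846) ≈ -39.29 dB
∠G = 66.02° − 118.72° = -52.70°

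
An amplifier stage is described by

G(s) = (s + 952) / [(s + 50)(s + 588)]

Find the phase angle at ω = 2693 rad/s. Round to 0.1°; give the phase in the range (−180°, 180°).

At s = jω = j2693:
zero (s+952): 952 + j2693 → |·| = √(952²+2693²) = √8158553 ≈ 2856.3, ∠ = arctan(2693/952) ≈ 70.53°
pole (s+50): 50 + j2693 → |·| = √(50²+2693²) = √7254749 ≈ 2693.5, ∠ = arctan(2693/50) ≈ 88.94°
pole (s+588): 588 + j2693 → |·| = √(588²+2693²) = √7597993 ≈ 2756.4, ∠ = arctan(2693/588) ≈ 77.68°
∠G = 70.53° − 166.62° = -96.09°

-96.1°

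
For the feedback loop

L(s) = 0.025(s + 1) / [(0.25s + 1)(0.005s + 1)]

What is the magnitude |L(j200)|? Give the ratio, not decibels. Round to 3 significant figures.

At ω = 200 rad/s:
zero (1 + j200·1) = 1 + j200 → |·| ≈ 200, ∠ ≈ 89.71°
pole (1 + j200·0.25) = 1 + j50 → |·| ≈ 50.01, ∠ ≈ 88.85°
pole (1 + j200·0.005) = 1 + j1 → |·| ≈ 1.4142, ∠ ≈ 45.00°
|L| = 0.025 · 200 / (50.01 · 1.4142) ≈ 0.070697

0.0707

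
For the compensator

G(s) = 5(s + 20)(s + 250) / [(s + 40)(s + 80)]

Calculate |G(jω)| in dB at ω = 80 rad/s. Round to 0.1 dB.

At s = jω = j80:
zero (s+20): 20 + j80 → |·| = √(20²+80²) = √6800 ≈ 82.462, ∠ = arctan(80/20) ≈ 75.96°
zero (s+250): 250 + j80 → |·| = √(250²+80²) = √68900 ≈ 262.49, ∠ = arctan(80/250) ≈ 17.74°
pole (s+40): 40 + j80 → |·| = √(40²+80²) = √8000 ≈ 89.443, ∠ = arctan(80/40) ≈ 63.43°
pole (s+80): 80 + j80 → |·| = √(80²+80²) = √12800 ≈ 113.14, ∠ = arctan(80/80) ≈ 45.00°
|G| = 5 · 21645 / 10120 ≈ 10.694
Gain = 20 log₁₀(10.694) ≈ 20.58 dB

20.6 dB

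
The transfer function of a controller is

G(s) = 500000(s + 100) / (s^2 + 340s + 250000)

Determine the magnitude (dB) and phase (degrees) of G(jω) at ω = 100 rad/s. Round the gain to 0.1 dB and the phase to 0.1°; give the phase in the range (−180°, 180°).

49.3 dB, 36.9°

At s = jω = j100:
zero (s+100): 100 + j100 → |·| = √(100²+100²) = √20000 ≈ 141.42, ∠ = arctan(100/100) ≈ 45.00°
quadratic: (j100)² + 340·j100 + 250000 = 240000 + j34000 → |·| ≈ 2.424e+05, ∠ ≈ 8.06°
|G| = 500000 · 141.42 / 2.424e+05 ≈ 291.71
Gain = 20 log₁₀(291.71) ≈ 49.30 dB
∠G = 45.00° − 8.06° = 36.94°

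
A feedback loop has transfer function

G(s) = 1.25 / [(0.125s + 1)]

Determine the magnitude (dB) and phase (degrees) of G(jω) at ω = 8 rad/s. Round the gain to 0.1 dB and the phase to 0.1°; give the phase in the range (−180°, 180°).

-1.1 dB, -45.0°

At ω = 8 rad/s:
pole (1 + j8·0.125) = 1 + j1 → |·| ≈ 1.4142, ∠ ≈ 45.00°
|G| = 1.25 · 1 / (1.4142) ≈ 0.88389
Gain = 20 log₁₀(0.88389) ≈ -1.07 dB
∠G = (0°) − (45.00°) = -45.00°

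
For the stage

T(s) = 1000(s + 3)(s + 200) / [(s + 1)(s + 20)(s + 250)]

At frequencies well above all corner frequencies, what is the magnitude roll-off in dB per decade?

Each pole contributes −20 dB/decade at high frequency; each zero contributes +20 dB/decade.
Net: 2 zero(s) − 3 pole(s) → -20 dB/decade.

-20 dB/decade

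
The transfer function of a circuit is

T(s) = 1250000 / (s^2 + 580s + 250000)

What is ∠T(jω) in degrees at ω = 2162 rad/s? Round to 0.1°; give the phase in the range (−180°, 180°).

-164.2°

At s = jω = j2162:
quadratic: (j2162)² + 580·j2162 + 250000 = -4424244 + j1253960 → |·| ≈ 4.5985e+06, ∠ ≈ 164.18°
∠T = 0.00° − 164.18° = -164.18°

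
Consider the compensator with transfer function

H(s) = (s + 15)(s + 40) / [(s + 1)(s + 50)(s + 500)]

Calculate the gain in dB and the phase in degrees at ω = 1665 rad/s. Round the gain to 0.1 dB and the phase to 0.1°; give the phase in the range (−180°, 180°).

-64.8 dB, -73.4°

At s = jω = j1665:
zero (s+15): 15 + j1665 → |·| = √(15²+1665²) = √2772450 ≈ 1665.1, ∠ = arctan(1665/15) ≈ 89.48°
zero (s+40): 40 + j1665 → |·| = √(40²+1665²) = √2773825 ≈ 1665.5, ∠ = arctan(1665/40) ≈ 88.62°
pole (s+1): 1 + j1665 → |·| = √(1²+1665²) = √2772226 ≈ 1665, ∠ = arctan(1665/1) ≈ 89.97°
pole (s+50): 50 + j1665 → |·| = √(50²+1665²) = √2774725 ≈ 1665.8, ∠ = arctan(1665/50) ≈ 88.28°
pole (s+500): 500 + j1665 → |·| = √(500²+1665²) = √3022225 ≈ 1738.5, ∠ = arctan(1665/500) ≈ 73.28°
|H| = 1 · 2.7732e+06 / 4.8218e+09 ≈ 0.00057514
Gain = 20 log₁₀(0.00057514) ≈ -64.80 dB
∠H = 178.10° − 251.53° = -73.43°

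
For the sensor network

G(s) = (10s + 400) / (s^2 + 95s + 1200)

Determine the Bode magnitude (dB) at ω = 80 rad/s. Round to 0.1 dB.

-20.3 dB

Substitute s = j80:
Numerator: 10(j80) + 400 = 400 + j800
Denominator: (j80)^2 + 95(j80) + 1200 = -5200 + j7600
|N| = √(400² + 800²) ≈ 894.43, ∠N ≈ 63.43°
|D| = √(5200² + 7600²) ≈ 9208.7, ∠D ≈ 124.38°
|G| = 894.43 / 9208.7 ≈ 0.097129
Gain = 20 log₁₀(0.097129) ≈ -20.25 dB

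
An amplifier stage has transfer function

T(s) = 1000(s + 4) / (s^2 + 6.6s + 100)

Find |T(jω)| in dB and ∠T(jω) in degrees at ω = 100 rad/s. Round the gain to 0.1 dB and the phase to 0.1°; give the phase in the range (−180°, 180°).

At s = jω = j100:
zero (s+4): 4 + j100 → |·| = √(4²+100²) = √10016 ≈ 100.08, ∠ = arctan(100/4) ≈ 87.71°
quadratic: (j100)² + 6.6·j100 + 100 = -9900 + j660 → |·| ≈ 9922, ∠ ≈ 176.19°
|T| = 1000 · 100.08 / 9922 ≈ 10.087
Gain = 20 log₁₀(10.087) ≈ 20.08 dB
∠T = 87.71° − 176.19° = -88.48°

20.1 dB, -88.5°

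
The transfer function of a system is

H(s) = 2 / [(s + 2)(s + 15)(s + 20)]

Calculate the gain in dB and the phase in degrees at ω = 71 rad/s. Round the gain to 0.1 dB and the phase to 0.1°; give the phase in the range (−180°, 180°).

At s = jω = j71:
pole (s+2): 2 + j71 → |·| = √(2²+71²) = √5045 ≈ 71.028, ∠ = arctan(71/2) ≈ 88.39°
pole (s+15): 15 + j71 → |·| = √(15²+71²) = √5266 ≈ 72.567, ∠ = arctan(71/15) ≈ 78.07°
pole (s+20): 20 + j71 → |·| = √(20²+71²) = √5441 ≈ 73.763, ∠ = arctan(71/20) ≈ 74.27°
|H| = 2 / 3.802e+05 ≈ 5.2604e-06
Gain = 20 log₁₀(5.2604e-06) ≈ -105.58 dB
∠H = 0.00° − 240.73° = -240.73° ≡ 119.27° (principal value)

-105.6 dB, 119.3°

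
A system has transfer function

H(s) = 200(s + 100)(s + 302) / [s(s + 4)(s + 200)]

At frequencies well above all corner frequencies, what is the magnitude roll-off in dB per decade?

Each pole contributes −20 dB/decade at high frequency; each zero contributes +20 dB/decade.
Net: 2 zero(s) − 3 pole(s) → -20 dB/decade.

-20 dB/decade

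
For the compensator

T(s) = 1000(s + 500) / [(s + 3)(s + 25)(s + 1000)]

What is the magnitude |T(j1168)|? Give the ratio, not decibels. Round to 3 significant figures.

0.000606

At s = jω = j1168:
zero (s+500): 500 + j1168 → |·| = √(500²+1168²) = √1614224 ≈ 1270.5, ∠ = arctan(1168/500) ≈ 66.83°
pole (s+3): 3 + j1168 → |·| = √(3²+1168²) = √1364233 ≈ 1168, ∠ = arctan(1168/3) ≈ 89.85°
pole (s+25): 25 + j1168 → |·| = √(25²+1168²) = √1364849 ≈ 1168.3, ∠ = arctan(1168/25) ≈ 88.77°
pole (s+1000): 1000 + j1168 → |·| = √(1000²+1168²) = √2364224 ≈ 1537.6, ∠ = arctan(1168/1000) ≈ 49.43°
|T| = 1000 · 1270.5 / 2.0982e+09 ≈ 0.00060552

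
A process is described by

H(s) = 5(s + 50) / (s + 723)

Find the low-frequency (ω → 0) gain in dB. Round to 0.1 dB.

-9.2 dB

H(0) = 5·50 / (723) ≈ 0.34578
20 log₁₀(0.34578) ≈ -9.22 dB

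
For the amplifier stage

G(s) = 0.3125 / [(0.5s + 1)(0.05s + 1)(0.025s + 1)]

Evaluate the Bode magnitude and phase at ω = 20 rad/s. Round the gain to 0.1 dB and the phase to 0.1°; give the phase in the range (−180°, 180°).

At ω = 20 rad/s:
pole (1 + j20·0.5) = 1 + j10 → |·| ≈ 10.05, ∠ ≈ 84.29°
pole (1 + j20·0.05) = 1 + j1 → |·| ≈ 1.4142, ∠ ≈ 45.00°
pole (1 + j20·0.025) = 1 + j0.5 → |·| ≈ 1.118, ∠ ≈ 26.57°
|G| = 0.3125 · 1 / (10.05 · 1.4142 · 1.118) ≈ 0.019667
Gain = 20 log₁₀(0.019667) ≈ -34.13 dB
∠G = (0°) − (84.29° + 45.00° + 26.57°) = -155.86°

-34.1 dB, -155.9°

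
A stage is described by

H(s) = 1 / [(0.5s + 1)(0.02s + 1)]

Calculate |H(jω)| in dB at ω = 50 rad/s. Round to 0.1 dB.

-31.0 dB

At ω = 50 rad/s:
pole (1 + j50·0.5) = 1 + j25 → |·| ≈ 25.02, ∠ ≈ 87.71°
pole (1 + j50·0.02) = 1 + j1 → |·| ≈ 1.4142, ∠ ≈ 45.00°
|H| = 1 · 1 / (25.02 · 1.4142) ≈ 0.028262
Gain = 20 log₁₀(0.028262) ≈ -30.98 dB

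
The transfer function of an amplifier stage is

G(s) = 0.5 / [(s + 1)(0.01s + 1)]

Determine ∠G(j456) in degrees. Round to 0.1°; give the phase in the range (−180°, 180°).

At ω = 456 rad/s:
pole (1 + j456·1) = 1 + j456 → |·| ≈ 456, ∠ ≈ 89.87°
pole (1 + j456·0.01) = 1 + j4.56 → |·| ≈ 4.6684, ∠ ≈ 77.63°
∠G = (0°) − (89.87° + 77.63°) = -167.50°

-167.5°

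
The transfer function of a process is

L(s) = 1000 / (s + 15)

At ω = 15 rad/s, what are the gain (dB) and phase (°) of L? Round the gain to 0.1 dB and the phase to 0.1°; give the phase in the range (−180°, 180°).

At s = jω = j15:
pole (s+15): 15 + j15 → |·| = √(15²+15²) = √450 ≈ 21.213, ∠ = arctan(15/15) ≈ 45.00°
|L| = 1000 / 21.213 ≈ 47.141
Gain = 20 log₁₀(47.141) ≈ 33.47 dB
∠L = 0.00° − 45.00° = -45.00°

33.5 dB, -45.0°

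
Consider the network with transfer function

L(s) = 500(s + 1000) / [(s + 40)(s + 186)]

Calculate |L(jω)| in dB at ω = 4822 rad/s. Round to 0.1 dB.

At s = jω = j4822:
zero (s+1000): 1000 + j4822 → |·| = √(1000²+4822²) = √24251684 ≈ 4924.6, ∠ = arctan(4822/1000) ≈ 78.28°
pole (s+40): 40 + j4822 → |·| = √(40²+4822²) = √23253284 ≈ 4822.2, ∠ = arctan(4822/40) ≈ 89.52°
pole (s+186): 186 + j4822 → |·| = √(186²+4822²) = √23286280 ≈ 4825.6, ∠ = arctan(4822/186) ≈ 87.79°
|L| = 500 · 4924.6 / 2.327e+07 ≈ 0.10581
Gain = 20 log₁₀(0.10581) ≈ -19.51 dB

-19.5 dB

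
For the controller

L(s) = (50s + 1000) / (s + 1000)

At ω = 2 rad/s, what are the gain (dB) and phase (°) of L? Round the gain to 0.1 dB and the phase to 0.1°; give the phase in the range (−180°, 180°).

0.0 dB, 5.6°

Substitute s = j2:
Numerator: 50(j2) + 1000 = 1000 + j100
Denominator: (j2) + 1000 = 1000 + j2
|N| = √(1000² + 100²) ≈ 1005, ∠N ≈ 5.71°
|D| = √(1000² + 2²) ≈ 1000, ∠D ≈ 0.11°
|L| = 1005 / 1000 ≈ 1.005
Gain = 20 log₁₀(1.005) ≈ 0.04 dB
∠L = 5.71° − 0.11° = 5.60°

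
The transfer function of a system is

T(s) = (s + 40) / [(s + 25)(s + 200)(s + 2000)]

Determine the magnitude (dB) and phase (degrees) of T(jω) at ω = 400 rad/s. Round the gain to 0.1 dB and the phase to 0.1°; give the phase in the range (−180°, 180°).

At s = jω = j400:
zero (s+40): 40 + j400 → |·| = √(40²+400²) = √161600 ≈ 402, ∠ = arctan(400/40) ≈ 84.29°
pole (s+25): 25 + j400 → |·| = √(25²+400²) = √160625 ≈ 400.78, ∠ = arctan(400/25) ≈ 86.42°
pole (s+200): 200 + j400 → |·| = √(200²+400²) = √200000 ≈ 447.21, ∠ = arctan(400/200) ≈ 63.43°
pole (s+2000): 2000 + j400 → |·| = √(2000²+400²) = √4160000 ≈ 2039.6, ∠ = arctan(400/2000) ≈ 11.31°
|T| = 1 · 402 / 3.6556e+08 ≈ 1.0997e-06
Gain = 20 log₁₀(1.0997e-06) ≈ -119.17 dB
∠T = 84.29° − 161.16° = -76.87°

-119.2 dB, -76.9°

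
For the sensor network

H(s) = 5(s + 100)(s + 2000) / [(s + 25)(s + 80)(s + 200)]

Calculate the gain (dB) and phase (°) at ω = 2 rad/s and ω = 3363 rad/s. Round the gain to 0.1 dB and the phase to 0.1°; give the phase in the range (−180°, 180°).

At s = jω = j2:
zero (s+100): 100 + j2 → |·| = √(100²+2²) = √10004 ≈ 100.02, ∠ = arctan(2/100) ≈ 1.15°
zero (s+2000): 2000 + j2 → |·| = √(2000²+2²) = √4000004 ≈ 2000, ∠ = arctan(2/2000) ≈ 0.06°
pole (s+25): 25 + j2 → |·| = √(25²+2²) = √629 ≈ 25.08, ∠ = arctan(2/25) ≈ 4.57°
pole (s+80): 80 + j2 → |·| = √(80²+2²) = √6404 ≈ 80.025, ∠ = arctan(2/80) ≈ 1.43°
pole (s+200): 200 + j2 → |·| = √(200²+2²) = √40004 ≈ 200.01, ∠ = arctan(2/200) ≈ 0.57°
|H| = 5 · 2.0004e+05 / 4.0143e+05 ≈ 2.4916
Gain = 20 log₁₀(2.4916) ≈ 7.93 dB
∠H = 1.21° − 6.57° = -5.36°

At s = jω = j3363:
zero (s+100): 100 + j3363 → |·| = √(100²+3363²) = √11319769 ≈ 3364.5, ∠ = arctan(3363/100) ≈ 88.30°
zero (s+2000): 2000 + j3363 → |·| = √(2000²+3363²) = √15309769 ≈ 3912.8, ∠ = arctan(3363/2000) ≈ 59.26°
pole (s+25): 25 + j3363 → |·| = √(25²+3363²) = √11310394 ≈ 3363.1, ∠ = arctan(3363/25) ≈ 89.57°
pole (s+80): 80 + j3363 → |·| = √(80²+3363²) = √11316169 ≈ 3364, ∠ = arctan(3363/80) ≈ 88.64°
pole (s+200): 200 + j3363 → |·| = √(200²+3363²) = √11349769 ≈ 3368.9, ∠ = arctan(3363/200) ≈ 86.60°
|H| = 5 · 1.3165e+07 / 3.8114e+10 ≈ 0.0017271
Gain = 20 log₁₀(0.0017271) ≈ -55.25 dB
∠H = 147.56° − 264.81° = -117.25°

ω = 2: 7.9 dB, -5.4°; ω = 3363: -55.3 dB, -117.3°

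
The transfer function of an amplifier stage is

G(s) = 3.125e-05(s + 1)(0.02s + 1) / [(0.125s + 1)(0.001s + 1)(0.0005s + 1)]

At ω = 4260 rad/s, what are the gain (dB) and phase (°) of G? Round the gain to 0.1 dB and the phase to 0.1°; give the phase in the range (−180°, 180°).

-53.7 dB, -52.2°

At ω = 4260 rad/s:
zero (1 + j4260·1) = 1 + j4260 → |·| ≈ 4260, ∠ ≈ 89.99°
zero (1 + j4260·0.02) = 1 + j85.2 → |·| ≈ 85.206, ∠ ≈ 89.33°
pole (1 + j4260·0.125) = 1 + j532.5 → |·| ≈ 532.5, ∠ ≈ 89.89°
pole (1 + j4260·0.001) = 1 + j4.26 → |·| ≈ 4.3758, ∠ ≈ 76.79°
pole (1 + j4260·0.0005) = 1 + j2.13 → |·| ≈ 2.3531, ∠ ≈ 64.85°
|G| = 3.125e-05 · 4260 · 85.206 / (532.5 · 4.3758 · 2.3531) ≈ 0.0020688
Gain = 20 log₁₀(0.0020688) ≈ -53.69 dB
∠G = (89.99° + 89.33°) − (89.89° + 76.79° + 64.85°) = -52.21°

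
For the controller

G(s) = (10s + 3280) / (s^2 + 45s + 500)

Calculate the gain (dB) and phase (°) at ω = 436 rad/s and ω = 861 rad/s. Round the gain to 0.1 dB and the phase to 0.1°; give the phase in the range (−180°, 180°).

Substitute s = j436:
Numerator: 10(j436) + 3280 = 3280 + j4360
Denominator: (j436)^2 + 45(j436) + 500 = -189596 + j19620
|N| = √(3280² + 4360²) ≈ 5456, ∠N ≈ 53.05°
|D| = √(189596² + 19620²) ≈ 1.9061e+05, ∠D ≈ 174.09°
|G| = 5456 / 1.9061e+05 ≈ 0.028624
Gain = 20 log₁₀(0.028624) ≈ -30.87 dB
∠G = 53.05° − 174.09° = -121.04°

Substitute s = j861:
Numerator: 10(j861) + 3280 = 3280 + j8610
Denominator: (j861)^2 + 45(j861) + 500 = -740821 + j38745
|N| = √(3280² + 8610²) ≈ 9213.6, ∠N ≈ 69.15°
|D| = √(740821² + 38745²) ≈ 7.4183e+05, ∠D ≈ 177.01°
|G| = 9213.6 / 7.4183e+05 ≈ 0.01242
Gain = 20 log₁₀(0.01242) ≈ -38.12 dB
∠G = 69.15° − 177.01° = -107.86°

ω = 436: -30.9 dB, -121.0°; ω = 861: -38.1 dB, -107.9°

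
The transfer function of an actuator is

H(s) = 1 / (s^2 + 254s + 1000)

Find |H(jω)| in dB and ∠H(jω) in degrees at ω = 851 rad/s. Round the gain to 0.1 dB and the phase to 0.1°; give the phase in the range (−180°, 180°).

-117.6 dB, -163.4°

Substitute s = j851:
Numerator: 1 = 1 + j0
Denominator: (j851)^2 + 254(j851) + 1000 = -723201 + j216154
|N| = √(1² + 0²) ≈ 1, ∠N ≈ 0.00°
|D| = √(723201² + 216154²) ≈ 7.5481e+05, ∠D ≈ 163.36°
|H| = 1 / 7.5481e+05 ≈ 1.3248e-06
Gain = 20 log₁₀(1.3248e-06) ≈ -117.56 dB
∠H = 0.00° − 163.36° = -163.36°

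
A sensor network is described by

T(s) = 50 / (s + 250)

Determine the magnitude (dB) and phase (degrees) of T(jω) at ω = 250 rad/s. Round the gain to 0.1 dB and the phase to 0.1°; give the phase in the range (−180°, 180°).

At s = jω = j250:
pole (s+250): 250 + j250 → |·| = √(250²+250²) = √125000 ≈ 353.55, ∠ = arctan(250/250) ≈ 45.00°
|T| = 50 / 353.55 ≈ 0.14142
Gain = 20 log₁₀(0.14142) ≈ -16.99 dB
∠T = 0.00° − 45.00° = -45.00°

-17.0 dB, -45.0°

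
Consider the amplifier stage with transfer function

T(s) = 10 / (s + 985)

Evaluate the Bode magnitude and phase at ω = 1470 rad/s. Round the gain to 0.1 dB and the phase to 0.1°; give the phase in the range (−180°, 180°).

Substitute s = j1470:
Numerator: 10 = 10 + j0
Denominator: (j1470) + 985 = 985 + j1470
|N| = √(10² + 0²) ≈ 10, ∠N ≈ 0.00°
|D| = √(985² + 1470²) ≈ 1769.5, ∠D ≈ 56.18°
|T| = 10 / 1769.5 ≈ 0.0056513
Gain = 20 log₁₀(0.0056513) ≈ -44.96 dB
∠T = 0.00° − 56.18° = -56.18°

-45.0 dB, -56.2°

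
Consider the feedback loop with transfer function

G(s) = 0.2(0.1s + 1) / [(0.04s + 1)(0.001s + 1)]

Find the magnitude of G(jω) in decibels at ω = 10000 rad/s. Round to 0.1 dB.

-26.1 dB

At ω = 10000 rad/s:
zero (1 + j10000·0.1) = 1 + j1000 → |·| ≈ 1000, ∠ ≈ 89.94°
pole (1 + j10000·0.04) = 1 + j400 → |·| ≈ 400, ∠ ≈ 89.86°
pole (1 + j10000·0.001) = 1 + j10 → |·| ≈ 10.05, ∠ ≈ 84.29°
|G| = 0.2 · 1000 / (400 · 10.05) ≈ 0.049751
Gain = 20 log₁₀(0.049751) ≈ -26.06 dB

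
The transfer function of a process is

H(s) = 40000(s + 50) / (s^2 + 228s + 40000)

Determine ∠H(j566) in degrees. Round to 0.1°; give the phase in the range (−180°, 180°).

-70.3°

At s = jω = j566:
zero (s+50): 50 + j566 → |·| = √(50²+566²) = √322856 ≈ 568.2, ∠ = arctan(566/50) ≈ 84.95°
quadratic: (j566)² + 228·j566 + 40000 = -280356 + j129048 → |·| ≈ 3.0863e+05, ∠ ≈ 155.28°
∠H = 84.95° − 155.28° = -70.33°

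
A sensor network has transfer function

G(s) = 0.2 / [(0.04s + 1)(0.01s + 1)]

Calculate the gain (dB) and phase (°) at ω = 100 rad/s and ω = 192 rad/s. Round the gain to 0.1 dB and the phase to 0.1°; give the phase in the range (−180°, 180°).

At ω = 100 rad/s:
pole (1 + j100·0.04) = 1 + j4 → |·| ≈ 4.1231, ∠ ≈ 75.96°
pole (1 + j100·0.01) = 1 + j1 → |·| ≈ 1.4142, ∠ ≈ 45.00°
|G| = 0.2 · 1 / (4.1231 · 1.4142) ≈ 0.0343
Gain = 20 log₁₀(0.0343) ≈ -29.29 dB
∠G = (0°) − (75.96° + 45.00°) = -120.96°

At ω = 192 rad/s:
pole (1 + j192·0.04) = 1 + j7.68 → |·| ≈ 7.7448, ∠ ≈ 82.58°
pole (1 + j192·0.01) = 1 + j1.92 → |·| ≈ 2.1648, ∠ ≈ 62.49°
|G| = 0.2 · 1 / (7.7448 · 2.1648) ≈ 0.011929
Gain = 20 log₁₀(0.011929) ≈ -38.47 dB
∠G = (0°) − (82.58° + 62.49°) = -145.07°

ω = 100: -29.3 dB, -121.0°; ω = 192: -38.5 dB, -145.1°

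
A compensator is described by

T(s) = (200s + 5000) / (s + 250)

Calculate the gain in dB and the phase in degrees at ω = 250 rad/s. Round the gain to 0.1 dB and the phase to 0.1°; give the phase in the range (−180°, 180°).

Substitute s = j250:
Numerator: 200(j250) + 5000 = 5000 + j50000
Denominator: (j250) + 250 = 250 + j250
|N| = √(5000² + 50000²) ≈ 50249, ∠N ≈ 84.29°
|D| = √(250² + 250²) ≈ 353.55, ∠D ≈ 45.00°
|T| = 50249 / 353.55 ≈ 142.13
Gain = 20 log₁₀(142.13) ≈ 43.05 dB
∠T = 84.29° − 45.00° = 39.29°

43.1 dB, 39.3°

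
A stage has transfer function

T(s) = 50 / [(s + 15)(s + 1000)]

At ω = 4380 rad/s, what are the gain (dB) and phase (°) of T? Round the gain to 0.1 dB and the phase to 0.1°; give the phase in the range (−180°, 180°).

At s = jω = j4380:
pole (s+15): 15 + j4380 → |·| = √(15²+4380²) = √19184625 ≈ 4380, ∠ = arctan(4380/15) ≈ 89.80°
pole (s+1000): 1000 + j4380 → |·| = √(1000²+4380²) = √20184400 ≈ 4492.7, ∠ = arctan(4380/1000) ≈ 77.14°
|T| = 50 / 1.9678e+07 ≈ 2.5409e-06
Gain = 20 log₁₀(2.5409e-06) ≈ -111.90 dB
∠T = 0.00° − 166.94° = -166.94°

-111.9 dB, -166.9°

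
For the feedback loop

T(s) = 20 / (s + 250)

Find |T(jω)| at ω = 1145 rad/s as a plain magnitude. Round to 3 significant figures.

0.0171

Substitute s = j1145:
Numerator: 20 = 20 + j0
Denominator: (j1145) + 250 = 250 + j1145
|N| = √(20² + 0²) ≈ 20, ∠N ≈ 0.00°
|D| = √(250² + 1145²) ≈ 1172, ∠D ≈ 77.68°
|T| = 20 / 1172 ≈ 0.017065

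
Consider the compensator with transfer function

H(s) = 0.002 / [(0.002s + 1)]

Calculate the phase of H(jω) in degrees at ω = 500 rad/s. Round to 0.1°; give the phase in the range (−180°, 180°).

-45.0°

At ω = 500 rad/s:
pole (1 + j500·0.002) = 1 + j1 → |·| ≈ 1.4142, ∠ ≈ 45.00°
∠H = (0°) − (45.00°) = -45.00°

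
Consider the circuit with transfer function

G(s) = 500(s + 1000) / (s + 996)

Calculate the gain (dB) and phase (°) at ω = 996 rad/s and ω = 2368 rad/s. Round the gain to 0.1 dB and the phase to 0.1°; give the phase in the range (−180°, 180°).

At s = jω = j996:
zero (s+1000): 1000 + j996 → |·| = √(1000²+996²) = √1992016 ≈ 1411.4, ∠ = arctan(996/1000) ≈ 44.89°
pole (s+996): 996 + j996 → |·| = √(996²+996²) = √1984032 ≈ 1408.6, ∠ = arctan(996/996) ≈ 45.00°
|G| = 500 · 1411.4 / 1408.6 ≈ 500.99
Gain = 20 log₁₀(500.99) ≈ 54.00 dB
∠G = 44.89° − 45.00° = -0.11°

At s = jω = j2368:
zero (s+1000): 1000 + j2368 → |·| = √(1000²+2368²) = √6607424 ≈ 2570.5, ∠ = arctan(2368/1000) ≈ 67.11°
pole (s+996): 996 + j2368 → |·| = √(996²+2368²) = √6599440 ≈ 2568.9, ∠ = arctan(2368/996) ≈ 67.19°
|G| = 500 · 2570.5 / 2568.9 ≈ 500.31
Gain = 20 log₁₀(500.31) ≈ 53.98 dB
∠G = 67.11° − 67.19° = -0.08°

ω = 996: 54.0 dB, -0.1°; ω = 2368: 54.0 dB, -0.1°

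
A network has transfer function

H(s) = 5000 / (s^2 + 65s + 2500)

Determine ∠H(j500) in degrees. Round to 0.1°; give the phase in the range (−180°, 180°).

At s = jω = j500:
quadratic: (j500)² + 65·j500 + 2500 = -247500 + j32500 → |·| ≈ 2.4962e+05, ∠ ≈ 172.52°
∠H = 0.00° − 172.52° = -172.52°

-172.5°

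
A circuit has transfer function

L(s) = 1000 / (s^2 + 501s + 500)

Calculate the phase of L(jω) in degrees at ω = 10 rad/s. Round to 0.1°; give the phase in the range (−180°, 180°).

-85.4°

Substitute s = j10:
Numerator: 1000 = 1000 + j0
Denominator: (j10)^2 + 501(j10) + 500 = 400 + j5010
|N| = √(1000² + 0²) ≈ 1000, ∠N ≈ 0.00°
|D| = √(400² + 5010²) ≈ 5025.9, ∠D ≈ 85.44°
∠L = 0.00° − 85.44° = -85.44°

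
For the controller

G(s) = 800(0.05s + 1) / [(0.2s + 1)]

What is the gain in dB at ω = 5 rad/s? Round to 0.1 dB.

55.3 dB

At ω = 5 rad/s:
zero (1 + j5·0.05) = 1 + j0.25 → |·| ≈ 1.0308, ∠ ≈ 14.04°
pole (1 + j5·0.2) = 1 + j1 → |·| ≈ 1.4142, ∠ ≈ 45.00°
|G| = 800 · 1.0308 / (1.4142) ≈ 583.11
Gain = 20 log₁₀(583.11) ≈ 55.32 dB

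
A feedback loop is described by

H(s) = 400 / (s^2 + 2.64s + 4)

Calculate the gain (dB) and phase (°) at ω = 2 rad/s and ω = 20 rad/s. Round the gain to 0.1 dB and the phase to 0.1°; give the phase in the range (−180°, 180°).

ω = 2: 37.6 dB, -90.0°; ω = 20: 0.0 dB, -172.4°

At s = jω = j2:
quadratic: (j2)² + 2.64·j2 + 4 = 0 + j5.28 → |·| ≈ 5.28, ∠ ≈ 90.00°
|H| = 400 / 5.28 ≈ 75.758
Gain = 20 log₁₀(75.758) ≈ 37.59 dB
∠H = 0.00° − 90.00° = -90.00°

At s = jω = j20:
quadratic: (j20)² + 2.64·j20 + 4 = -396 + j52.8 → |·| ≈ 399.5, ∠ ≈ 172.41°
|H| = 400 / 399.5 ≈ 1.0013
Gain = 20 log₁₀(1.0013) ≈ 0.01 dB
∠H = 0.00° − 172.41° = -172.41°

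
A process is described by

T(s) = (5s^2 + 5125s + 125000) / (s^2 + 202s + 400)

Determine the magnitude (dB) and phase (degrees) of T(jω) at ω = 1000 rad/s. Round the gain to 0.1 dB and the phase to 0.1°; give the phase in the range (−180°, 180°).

Substitute s = j1000:
Numerator: 5(j1000)^2 + 5125(j1000) + 125000 = -4875000 + j5125000
Denominator: (j1000)^2 + 202(j1000) + 400 = -999600 + j202000
|N| = √(4875000² + 5125000²) ≈ 7.0733e+06, ∠N ≈ 133.57°
|D| = √(999600² + 202000²) ≈ 1.0198e+06, ∠D ≈ 168.58°
|T| = 7.0733e+06 / 1.0198e+06 ≈ 6.936
Gain = 20 log₁₀(6.936) ≈ 16.82 dB
∠T = 133.57° − 168.58° = -35.01°

16.8 dB, -35.0°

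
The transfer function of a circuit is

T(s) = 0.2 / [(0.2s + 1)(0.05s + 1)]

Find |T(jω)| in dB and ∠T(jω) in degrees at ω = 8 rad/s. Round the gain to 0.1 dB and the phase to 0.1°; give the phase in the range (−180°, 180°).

At ω = 8 rad/s:
pole (1 + j8·0.2) = 1 + j1.6 → |·| ≈ 1.8868, ∠ ≈ 57.99°
pole (1 + j8·0.05) = 1 + j0.4 → |·| ≈ 1.077, ∠ ≈ 21.80°
|T| = 0.2 · 1 / (1.8868 · 1.077) ≈ 0.098421
Gain = 20 log₁₀(0.098421) ≈ -20.14 dB
∠T = (0°) − (57.99° + 21.80°) = -79.79°

-20.1 dB, -79.8°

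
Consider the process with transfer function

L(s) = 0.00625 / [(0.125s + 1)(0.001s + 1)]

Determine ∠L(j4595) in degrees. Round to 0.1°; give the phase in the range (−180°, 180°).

-167.6°

At ω = 4595 rad/s:
pole (1 + j4595·0.125) = 1 + j574.375 → |·| ≈ 574.38, ∠ ≈ 89.90°
pole (1 + j4595·0.001) = 1 + j4.595 → |·| ≈ 4.7026, ∠ ≈ 77.72°
∠L = (0°) − (89.90° + 77.72°) = -167.62°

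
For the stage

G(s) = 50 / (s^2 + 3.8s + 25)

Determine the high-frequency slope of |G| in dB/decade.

-40 dB/decade

Each pole contributes −20 dB/decade at high frequency; each zero contributes +20 dB/decade.
Net: 0 zero(s) − 2 pole(s) → -40 dB/decade.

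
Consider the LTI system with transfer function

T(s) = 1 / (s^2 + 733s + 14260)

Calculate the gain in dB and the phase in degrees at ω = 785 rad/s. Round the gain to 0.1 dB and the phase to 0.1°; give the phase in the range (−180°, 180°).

-118.4 dB, -136.3°

Substitute s = j785:
Numerator: 1 = 1 + j0
Denominator: (j785)^2 + 733(j785) + 14260 = -601965 + j575405
|N| = √(1² + 0²) ≈ 1, ∠N ≈ 0.00°
|D| = √(601965² + 575405²) ≈ 8.3274e+05, ∠D ≈ 136.29°
|T| = 1 / 8.3274e+05 ≈ 1.2009e-06
Gain = 20 log₁₀(1.2009e-06) ≈ -118.41 dB
∠T = 0.00° − 136.29° = -136.29°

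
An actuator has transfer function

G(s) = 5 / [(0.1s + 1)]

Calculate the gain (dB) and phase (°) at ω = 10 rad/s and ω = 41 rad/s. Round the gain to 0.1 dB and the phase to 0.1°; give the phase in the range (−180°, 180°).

ω = 10: 11.0 dB, -45.0°; ω = 41: 1.5 dB, -76.3°

At ω = 10 rad/s:
pole (1 + j10·0.1) = 1 + j1 → |·| ≈ 1.4142, ∠ ≈ 45.00°
|G| = 5 · 1 / (1.4142) ≈ 3.5356
Gain = 20 log₁₀(3.5356) ≈ 10.97 dB
∠G = (0°) − (45.00°) = -45.00°

At ω = 41 rad/s:
pole (1 + j41·0.1) = 1 + j4.1 → |·| ≈ 4.2202, ∠ ≈ 76.29°
|G| = 5 · 1 / (4.2202) ≈ 1.1848
Gain = 20 log₁₀(1.1848) ≈ 1.47 dB
∠G = (0°) − (76.29°) = -76.29°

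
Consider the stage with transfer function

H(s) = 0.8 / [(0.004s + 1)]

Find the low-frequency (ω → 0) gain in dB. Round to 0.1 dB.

-1.9 dB

H(0) = 0.8 · 1 / 1 = 0.8
20 log₁₀(0.8) ≈ -1.94 dB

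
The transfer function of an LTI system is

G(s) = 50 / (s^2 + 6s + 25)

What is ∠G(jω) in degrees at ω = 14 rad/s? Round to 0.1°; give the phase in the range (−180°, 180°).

-153.8°

At s = jω = j14:
quadratic: (j14)² + 6·j14 + 25 = -171 + j84 → |·| ≈ 190.52, ∠ ≈ 153.84°
∠G = 0.00° − 153.84° = -153.84°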